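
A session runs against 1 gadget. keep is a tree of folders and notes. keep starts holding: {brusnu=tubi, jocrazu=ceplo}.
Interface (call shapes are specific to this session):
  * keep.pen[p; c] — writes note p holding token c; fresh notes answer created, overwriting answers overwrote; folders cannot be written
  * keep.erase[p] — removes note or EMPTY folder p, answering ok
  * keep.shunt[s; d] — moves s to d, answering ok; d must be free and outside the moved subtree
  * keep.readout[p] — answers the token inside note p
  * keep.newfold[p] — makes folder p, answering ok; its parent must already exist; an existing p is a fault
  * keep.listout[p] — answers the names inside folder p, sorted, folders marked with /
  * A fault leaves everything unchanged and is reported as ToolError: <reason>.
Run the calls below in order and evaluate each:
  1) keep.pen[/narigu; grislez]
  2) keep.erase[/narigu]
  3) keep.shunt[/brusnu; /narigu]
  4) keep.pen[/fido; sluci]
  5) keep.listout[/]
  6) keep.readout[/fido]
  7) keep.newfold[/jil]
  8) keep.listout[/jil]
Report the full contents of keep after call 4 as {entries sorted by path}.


// 1. keep.pen(p='/narigu', c='grislez') == created
// 2. keep.erase(p='/narigu') == ok
// 3. keep.shunt(s='/brusnu', d='/narigu') == ok
// 4. keep.pen(p='/fido', c='sluci') == created
// 5. keep.listout(p='/') == [fido, jocrazu, narigu]
// 6. keep.readout(p='/fido') == sluci
// 7. keep.newfold(p='/jil') == ok
// 8. keep.listout(p='/jil') == []

Answer: {fido=sluci, jocrazu=ceplo, narigu=tubi}


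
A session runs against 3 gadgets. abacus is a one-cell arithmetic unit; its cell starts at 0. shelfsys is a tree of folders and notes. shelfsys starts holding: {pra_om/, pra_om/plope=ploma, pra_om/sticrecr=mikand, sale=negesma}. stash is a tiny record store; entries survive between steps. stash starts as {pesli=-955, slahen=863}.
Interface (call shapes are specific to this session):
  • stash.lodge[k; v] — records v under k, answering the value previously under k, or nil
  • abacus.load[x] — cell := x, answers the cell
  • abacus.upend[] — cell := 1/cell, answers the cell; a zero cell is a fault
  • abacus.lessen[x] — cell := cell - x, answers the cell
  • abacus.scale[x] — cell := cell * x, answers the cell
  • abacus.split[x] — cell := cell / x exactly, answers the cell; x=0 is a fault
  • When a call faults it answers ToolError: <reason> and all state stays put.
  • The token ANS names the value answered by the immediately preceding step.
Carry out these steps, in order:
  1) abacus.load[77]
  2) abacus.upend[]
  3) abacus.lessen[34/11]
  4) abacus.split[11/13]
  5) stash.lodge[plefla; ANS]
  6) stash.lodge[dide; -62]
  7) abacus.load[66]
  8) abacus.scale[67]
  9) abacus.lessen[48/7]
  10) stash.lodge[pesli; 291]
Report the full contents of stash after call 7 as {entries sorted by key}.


I call abacus.load on x='77': 77.
Invoking abacus.upend(), yielding 1/77.
Then abacus.lessen on x='34/11', and observe -237/77.
I call abacus.split on x='11/13', — result: -3081/847.
I invoke stash.lodge on k='plefla', v='ANS', giving nil.
I use stash.lodge on k='dide', v='-62', giving nil.
I call abacus.load on x='66': 66.
Next I call abacus.scale on x='67': 4422.
Using abacus.lessen on x='48/7', and observe 30906/7.
I run stash.lodge on k='pesli', v='291', and get -955.

Answer: {dide=-62, pesli=-955, plefla=-3081/847, slahen=863}


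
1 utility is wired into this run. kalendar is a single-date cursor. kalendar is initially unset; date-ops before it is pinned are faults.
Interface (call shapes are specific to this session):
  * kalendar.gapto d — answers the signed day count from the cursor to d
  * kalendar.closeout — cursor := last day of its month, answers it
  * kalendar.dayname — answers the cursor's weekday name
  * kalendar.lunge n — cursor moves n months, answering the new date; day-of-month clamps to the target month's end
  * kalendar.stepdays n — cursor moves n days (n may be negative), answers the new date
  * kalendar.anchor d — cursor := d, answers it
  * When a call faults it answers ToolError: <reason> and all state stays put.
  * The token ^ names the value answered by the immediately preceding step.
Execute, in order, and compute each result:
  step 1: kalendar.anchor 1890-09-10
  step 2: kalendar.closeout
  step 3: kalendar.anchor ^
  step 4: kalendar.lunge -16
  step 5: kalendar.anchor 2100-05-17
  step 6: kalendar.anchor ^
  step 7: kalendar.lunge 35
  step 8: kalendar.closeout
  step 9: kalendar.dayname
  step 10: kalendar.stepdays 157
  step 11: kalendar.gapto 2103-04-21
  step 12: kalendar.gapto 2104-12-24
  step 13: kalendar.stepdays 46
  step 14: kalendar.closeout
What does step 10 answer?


Answer: 2103-10-04

Derivation:
// 1. kalendar.anchor(d=1890-09-10) == 1890-09-10
// 2. kalendar.closeout() == 1890-09-30
// 3. kalendar.anchor(d=^) == 1890-09-30
// 4. kalendar.lunge(n=-16) == 1889-05-30
// 5. kalendar.anchor(d=2100-05-17) == 2100-05-17
// 6. kalendar.anchor(d=^) == 2100-05-17
// 7. kalendar.lunge(n=35) == 2103-04-17
// 8. kalendar.closeout() == 2103-04-30
// 9. kalendar.dayname() == Monday
// 10. kalendar.stepdays(n=157) == 2103-10-04
// 11. kalendar.gapto(d=2103-04-21) == -166
// 12. kalendar.gapto(d=2104-12-24) == 447
// 13. kalendar.stepdays(n=46) == 2103-11-19
// 14. kalendar.closeout() == 2103-11-30


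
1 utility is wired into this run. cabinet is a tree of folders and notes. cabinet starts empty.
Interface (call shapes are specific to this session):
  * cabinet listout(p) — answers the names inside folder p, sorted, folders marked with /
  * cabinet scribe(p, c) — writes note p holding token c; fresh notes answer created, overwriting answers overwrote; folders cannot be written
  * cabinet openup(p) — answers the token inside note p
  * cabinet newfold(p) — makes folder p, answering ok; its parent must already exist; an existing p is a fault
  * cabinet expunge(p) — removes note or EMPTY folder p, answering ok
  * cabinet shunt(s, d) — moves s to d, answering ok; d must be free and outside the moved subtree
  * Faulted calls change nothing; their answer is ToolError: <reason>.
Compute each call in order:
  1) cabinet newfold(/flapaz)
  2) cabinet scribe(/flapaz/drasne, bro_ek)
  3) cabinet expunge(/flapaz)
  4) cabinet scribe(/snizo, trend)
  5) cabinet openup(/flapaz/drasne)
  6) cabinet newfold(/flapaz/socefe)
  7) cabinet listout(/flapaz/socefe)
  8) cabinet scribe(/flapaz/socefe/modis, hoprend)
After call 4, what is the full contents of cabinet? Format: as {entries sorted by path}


// cabinet newfold(/flapaz) ~> ok
// cabinet scribe(/flapaz/drasne, bro_ek) ~> created
// cabinet expunge(/flapaz) ~> ToolError: not empty
// cabinet scribe(/snizo, trend) ~> created
// cabinet openup(/flapaz/drasne) ~> bro_ek
// cabinet newfold(/flapaz/socefe) ~> ok
// cabinet listout(/flapaz/socefe) ~> []
// cabinet scribe(/flapaz/socefe/modis, hoprend) ~> created

Answer: {flapaz/, flapaz/drasne=bro_ek, snizo=trend}


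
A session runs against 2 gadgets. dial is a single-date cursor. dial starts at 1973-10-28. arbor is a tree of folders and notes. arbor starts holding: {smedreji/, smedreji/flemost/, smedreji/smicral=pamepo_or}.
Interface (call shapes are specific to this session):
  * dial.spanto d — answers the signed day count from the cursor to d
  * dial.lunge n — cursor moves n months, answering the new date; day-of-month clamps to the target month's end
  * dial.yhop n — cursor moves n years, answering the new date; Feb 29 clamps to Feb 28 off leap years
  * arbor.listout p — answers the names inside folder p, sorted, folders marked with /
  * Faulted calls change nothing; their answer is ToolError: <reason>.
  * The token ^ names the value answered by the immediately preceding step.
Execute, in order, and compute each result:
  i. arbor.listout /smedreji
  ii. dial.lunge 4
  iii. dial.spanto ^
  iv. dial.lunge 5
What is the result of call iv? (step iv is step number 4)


Answer: 1974-07-28

Derivation:
Next I call arbor.listout passing p: /smedreji, and get [flemost/, smicral].
Then dial.lunge passing n: 4, which returns 1974-02-28.
Invoking dial.spanto passing d: ^: 0.
Next I call dial.lunge passing n: 5, — result: 1974-07-28.


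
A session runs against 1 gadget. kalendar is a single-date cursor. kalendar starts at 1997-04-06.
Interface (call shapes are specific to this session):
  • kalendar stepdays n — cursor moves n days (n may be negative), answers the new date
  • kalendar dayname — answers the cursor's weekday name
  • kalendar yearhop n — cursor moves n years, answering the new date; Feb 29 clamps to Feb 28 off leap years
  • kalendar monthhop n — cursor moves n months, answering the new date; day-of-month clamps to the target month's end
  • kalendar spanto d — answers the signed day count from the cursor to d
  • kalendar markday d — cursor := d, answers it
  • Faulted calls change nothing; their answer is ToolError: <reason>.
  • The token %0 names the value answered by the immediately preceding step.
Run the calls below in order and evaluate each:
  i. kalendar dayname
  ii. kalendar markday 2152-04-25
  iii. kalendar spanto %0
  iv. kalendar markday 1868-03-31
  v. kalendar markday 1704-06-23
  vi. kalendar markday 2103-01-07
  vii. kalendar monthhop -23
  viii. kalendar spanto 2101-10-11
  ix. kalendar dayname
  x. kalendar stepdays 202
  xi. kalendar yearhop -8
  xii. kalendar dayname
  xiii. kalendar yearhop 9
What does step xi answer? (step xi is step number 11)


CALL kalendar dayname[]
RET  Sunday
CALL kalendar markday[d='2152-04-25']
RET  2152-04-25
CALL kalendar spanto[d='%0']
RET  0
CALL kalendar markday[d='1868-03-31']
RET  1868-03-31
CALL kalendar markday[d='1704-06-23']
RET  1704-06-23
CALL kalendar markday[d='2103-01-07']
RET  2103-01-07
CALL kalendar monthhop[n='-23']
RET  2101-02-07
CALL kalendar spanto[d='2101-10-11']
RET  246
CALL kalendar dayname[]
RET  Monday
CALL kalendar stepdays[n='202']
RET  2101-08-28
CALL kalendar yearhop[n='-8']
RET  2093-08-28
CALL kalendar dayname[]
RET  Friday
CALL kalendar yearhop[n='9']
RET  2102-08-28

Answer: 2093-08-28


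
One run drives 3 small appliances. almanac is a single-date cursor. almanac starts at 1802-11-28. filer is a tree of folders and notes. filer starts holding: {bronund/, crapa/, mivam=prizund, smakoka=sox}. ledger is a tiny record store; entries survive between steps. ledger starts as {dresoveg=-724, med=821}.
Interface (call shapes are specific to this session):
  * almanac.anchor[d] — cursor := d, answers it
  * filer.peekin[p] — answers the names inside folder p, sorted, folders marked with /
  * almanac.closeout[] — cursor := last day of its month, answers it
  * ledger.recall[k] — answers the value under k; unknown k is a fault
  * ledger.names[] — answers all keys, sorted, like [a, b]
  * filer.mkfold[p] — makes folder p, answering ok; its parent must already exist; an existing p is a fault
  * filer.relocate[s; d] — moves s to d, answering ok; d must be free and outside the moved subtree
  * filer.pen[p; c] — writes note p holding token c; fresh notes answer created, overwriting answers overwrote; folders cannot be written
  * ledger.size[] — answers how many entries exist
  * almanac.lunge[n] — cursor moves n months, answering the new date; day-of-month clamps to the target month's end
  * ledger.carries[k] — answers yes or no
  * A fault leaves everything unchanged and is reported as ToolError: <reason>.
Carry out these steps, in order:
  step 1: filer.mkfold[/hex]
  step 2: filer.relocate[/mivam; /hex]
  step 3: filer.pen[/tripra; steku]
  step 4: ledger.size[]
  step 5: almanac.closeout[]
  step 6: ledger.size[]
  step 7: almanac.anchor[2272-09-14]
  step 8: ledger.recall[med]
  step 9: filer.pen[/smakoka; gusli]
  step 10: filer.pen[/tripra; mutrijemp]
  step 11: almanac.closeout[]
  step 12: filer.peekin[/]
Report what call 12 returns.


Answer: [bronund/, crapa/, hex/, mivam, smakoka, tripra]

Derivation:
Next I call filer.mkfold passing p: /hex, and observe ok.
I use filer.relocate passing s: /mivam, d: /hex, and observe ToolError: exists.
Using filer.pen passing p: /tripra, c: steku, — result: created.
I run ledger.size, — result: 2.
Calling almanac.closeout(), yielding 1802-11-30.
Calling ledger.size, → 2.
I try almanac.anchor passing d: 2272-09-14, which returns 2272-09-14.
Next I call ledger.recall passing k: med, which returns 821.
Then filer.pen passing p: /smakoka, c: gusli, — result: overwrote.
Calling filer.pen passing p: /tripra, c: mutrijemp: overwrote.
Calling almanac.closeout, which returns 2272-09-30.
I call filer.peekin passing p: /, and see [bronund/, crapa/, hex/, mivam, smakoka, tripra].


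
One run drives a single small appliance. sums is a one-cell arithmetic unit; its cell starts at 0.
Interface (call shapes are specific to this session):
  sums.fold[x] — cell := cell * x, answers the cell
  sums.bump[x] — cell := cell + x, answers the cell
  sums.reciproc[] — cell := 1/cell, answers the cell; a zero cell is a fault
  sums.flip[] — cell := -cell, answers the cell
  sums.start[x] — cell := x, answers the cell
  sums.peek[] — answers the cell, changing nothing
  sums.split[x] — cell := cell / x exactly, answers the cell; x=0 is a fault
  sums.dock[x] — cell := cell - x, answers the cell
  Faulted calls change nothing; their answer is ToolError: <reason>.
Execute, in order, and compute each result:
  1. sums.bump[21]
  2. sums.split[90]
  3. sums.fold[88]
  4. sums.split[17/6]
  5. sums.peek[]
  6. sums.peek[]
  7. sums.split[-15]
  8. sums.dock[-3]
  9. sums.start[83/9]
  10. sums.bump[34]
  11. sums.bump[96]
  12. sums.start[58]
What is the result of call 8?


>> bump(x=21)
<< 21
>> split(x=90)
<< 7/30
>> fold(x=88)
<< 308/15
>> split(x=17/6)
<< 616/85
>> peek()
<< 616/85
>> peek()
<< 616/85
>> split(x=-15)
<< -616/1275
>> dock(x=-3)
<< 3209/1275
>> start(x=83/9)
<< 83/9
>> bump(x=34)
<< 389/9
>> bump(x=96)
<< 1253/9
>> start(x=58)
<< 58

Answer: 3209/1275


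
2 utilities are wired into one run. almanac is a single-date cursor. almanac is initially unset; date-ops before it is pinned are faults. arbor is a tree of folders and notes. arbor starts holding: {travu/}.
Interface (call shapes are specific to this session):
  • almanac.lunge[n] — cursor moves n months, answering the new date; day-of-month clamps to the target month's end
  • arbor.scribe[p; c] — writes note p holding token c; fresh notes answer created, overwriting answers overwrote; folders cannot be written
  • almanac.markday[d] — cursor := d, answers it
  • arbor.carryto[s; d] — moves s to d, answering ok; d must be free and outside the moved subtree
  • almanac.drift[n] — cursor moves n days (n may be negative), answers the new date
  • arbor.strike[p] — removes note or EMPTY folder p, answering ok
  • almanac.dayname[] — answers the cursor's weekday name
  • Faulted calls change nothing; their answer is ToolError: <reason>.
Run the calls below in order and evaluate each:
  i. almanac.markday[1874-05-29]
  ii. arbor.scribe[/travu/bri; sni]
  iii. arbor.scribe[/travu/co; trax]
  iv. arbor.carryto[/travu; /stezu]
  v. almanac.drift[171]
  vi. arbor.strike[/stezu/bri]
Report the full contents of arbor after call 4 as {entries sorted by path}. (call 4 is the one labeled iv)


Answer: {stezu/, stezu/bri=sni, stezu/co=trax}

Derivation:
Next I call markday(1874-05-29), and see 1874-05-29.
Next I call scribe(/travu/bri, sni), → created.
I try scribe(/travu/co, trax), and see created.
Next I call carryto(/travu, /stezu), yielding ok.
Invoking drift(171), yielding 1874-11-16.
Now I run strike(/stezu/bri): ok.


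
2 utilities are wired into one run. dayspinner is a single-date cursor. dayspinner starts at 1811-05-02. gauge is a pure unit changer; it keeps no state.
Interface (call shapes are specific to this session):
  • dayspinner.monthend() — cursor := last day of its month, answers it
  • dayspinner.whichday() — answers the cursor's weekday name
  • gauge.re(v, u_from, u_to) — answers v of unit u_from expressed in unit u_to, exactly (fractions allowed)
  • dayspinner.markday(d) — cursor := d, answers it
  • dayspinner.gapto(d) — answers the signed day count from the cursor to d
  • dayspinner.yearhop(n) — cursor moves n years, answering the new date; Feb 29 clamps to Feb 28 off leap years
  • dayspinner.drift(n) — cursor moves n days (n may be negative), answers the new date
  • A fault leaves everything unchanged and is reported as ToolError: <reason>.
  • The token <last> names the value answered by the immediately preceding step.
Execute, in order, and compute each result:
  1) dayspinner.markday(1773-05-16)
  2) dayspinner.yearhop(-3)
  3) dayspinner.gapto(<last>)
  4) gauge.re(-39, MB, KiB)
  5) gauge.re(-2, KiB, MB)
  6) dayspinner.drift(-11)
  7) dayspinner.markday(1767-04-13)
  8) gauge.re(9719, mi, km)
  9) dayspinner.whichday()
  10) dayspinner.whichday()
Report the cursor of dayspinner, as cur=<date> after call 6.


Answer: cur=1770-05-05

Derivation:
Using markday(d=1773-05-16), — result: 1773-05-16.
Next I call yearhop(n=-3), and observe 1770-05-16.
I call gapto(d=<last>), yielding 0.
Using re(v=-39, u_from=MB, u_to=KiB), giving -609375/16.
I run re(v=-2, u_from=KiB, u_to=MB), → -32/15625.
I call drift(n=-11), giving 1770-05-05.
I try markday(d=1767-04-13): 1767-04-13.
I run re(v=9719, u_from=mi, u_to=km), and see 244393974/15625.
Then whichday(): Monday.
Next I call whichday, → Monday.


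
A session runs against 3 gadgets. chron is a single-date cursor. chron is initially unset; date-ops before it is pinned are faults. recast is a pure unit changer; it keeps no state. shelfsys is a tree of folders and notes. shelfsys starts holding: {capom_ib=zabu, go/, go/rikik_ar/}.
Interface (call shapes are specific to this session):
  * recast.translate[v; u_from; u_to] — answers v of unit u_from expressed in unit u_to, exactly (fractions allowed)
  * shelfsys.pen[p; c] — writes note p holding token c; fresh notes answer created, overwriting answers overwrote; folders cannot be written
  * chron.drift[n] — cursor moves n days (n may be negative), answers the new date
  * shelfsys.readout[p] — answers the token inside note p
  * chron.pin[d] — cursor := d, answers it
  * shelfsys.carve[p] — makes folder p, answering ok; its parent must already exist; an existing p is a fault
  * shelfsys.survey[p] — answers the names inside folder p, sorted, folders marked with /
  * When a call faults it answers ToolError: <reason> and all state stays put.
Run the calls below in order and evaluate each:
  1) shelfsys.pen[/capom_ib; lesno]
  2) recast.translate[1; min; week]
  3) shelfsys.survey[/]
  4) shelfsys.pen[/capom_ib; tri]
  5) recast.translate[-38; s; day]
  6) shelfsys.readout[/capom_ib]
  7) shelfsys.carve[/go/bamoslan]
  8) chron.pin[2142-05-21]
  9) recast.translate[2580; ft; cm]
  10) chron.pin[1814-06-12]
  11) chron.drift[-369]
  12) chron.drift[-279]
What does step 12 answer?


~$ pen /capom_ib lesno
[out] overwrote
~$ translate 1 min week
[out] 1/10080
~$ survey /
[out] [capom_ib, go/]
~$ pen /capom_ib tri
[out] overwrote
~$ translate -38 s day
[out] -19/43200
~$ readout /capom_ib
[out] tri
~$ carve /go/bamoslan
[out] ok
~$ pin 2142-05-21
[out] 2142-05-21
~$ translate 2580 ft cm
[out] 393192/5
~$ pin 1814-06-12
[out] 1814-06-12
~$ drift -369
[out] 1813-06-08
~$ drift -279
[out] 1812-09-02

Answer: 1812-09-02


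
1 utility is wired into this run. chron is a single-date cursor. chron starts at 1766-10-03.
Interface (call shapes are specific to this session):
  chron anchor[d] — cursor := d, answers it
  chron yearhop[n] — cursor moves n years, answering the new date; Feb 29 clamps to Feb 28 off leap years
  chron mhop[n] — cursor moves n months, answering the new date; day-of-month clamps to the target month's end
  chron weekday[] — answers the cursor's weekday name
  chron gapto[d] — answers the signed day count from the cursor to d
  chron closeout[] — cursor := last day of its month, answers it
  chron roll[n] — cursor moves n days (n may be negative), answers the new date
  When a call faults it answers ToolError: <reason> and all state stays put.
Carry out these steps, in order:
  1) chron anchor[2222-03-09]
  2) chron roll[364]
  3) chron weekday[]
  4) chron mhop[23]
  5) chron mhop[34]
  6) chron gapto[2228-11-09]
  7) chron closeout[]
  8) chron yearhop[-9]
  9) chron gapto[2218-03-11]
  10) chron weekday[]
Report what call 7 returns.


Answer: 2227-12-31

Derivation:
// chron anchor(d: 2222-03-09) => 2222-03-09
// chron roll(n: 364) => 2223-03-08
// chron weekday() => Saturday
// chron mhop(n: 23) => 2225-02-08
// chron mhop(n: 34) => 2227-12-08
// chron gapto(d: 2228-11-09) => 337
// chron closeout() => 2227-12-31
// chron yearhop(n: -9) => 2218-12-31
// chron gapto(d: 2218-03-11) => -295
// chron weekday() => Thursday


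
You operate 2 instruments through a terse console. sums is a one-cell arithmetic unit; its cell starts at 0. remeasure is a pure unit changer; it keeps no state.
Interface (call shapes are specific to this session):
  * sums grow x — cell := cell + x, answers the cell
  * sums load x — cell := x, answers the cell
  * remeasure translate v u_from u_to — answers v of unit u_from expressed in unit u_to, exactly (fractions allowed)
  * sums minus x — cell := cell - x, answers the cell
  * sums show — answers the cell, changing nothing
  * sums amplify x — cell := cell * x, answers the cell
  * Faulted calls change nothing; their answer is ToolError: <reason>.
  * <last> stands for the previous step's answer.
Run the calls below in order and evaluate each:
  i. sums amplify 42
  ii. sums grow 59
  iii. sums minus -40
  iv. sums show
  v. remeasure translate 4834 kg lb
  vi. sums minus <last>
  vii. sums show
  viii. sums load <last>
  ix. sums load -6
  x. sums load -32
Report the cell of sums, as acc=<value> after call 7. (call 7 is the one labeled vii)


Act: sums amplify[x→42]
Obs: 0
Act: sums grow[x→59]
Obs: 59
Act: sums minus[x→-40]
Obs: 99
Act: sums show[]
Obs: 99
Act: remeasure translate[v→4834; u_from→kg; u_to→lb]
Obs: 483400000000/45359237
Act: sums minus[x→<last>]
Obs: -478909435537/45359237
Act: sums show[]
Obs: -478909435537/45359237
Act: sums load[x→<last>]
Obs: -478909435537/45359237
Act: sums load[x→-6]
Obs: -6
Act: sums load[x→-32]
Obs: -32

Answer: acc=-478909435537/45359237


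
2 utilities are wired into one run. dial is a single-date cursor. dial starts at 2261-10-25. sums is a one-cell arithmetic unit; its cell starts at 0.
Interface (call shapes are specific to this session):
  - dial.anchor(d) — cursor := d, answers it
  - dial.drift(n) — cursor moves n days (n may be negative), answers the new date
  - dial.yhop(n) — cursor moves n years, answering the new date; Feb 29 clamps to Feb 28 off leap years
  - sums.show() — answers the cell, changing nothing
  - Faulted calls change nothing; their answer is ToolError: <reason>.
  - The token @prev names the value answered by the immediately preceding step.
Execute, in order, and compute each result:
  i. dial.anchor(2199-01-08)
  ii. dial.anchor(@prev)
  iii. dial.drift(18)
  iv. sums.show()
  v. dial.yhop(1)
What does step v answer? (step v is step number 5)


Answer: 2200-01-26

Derivation:
==> dial.anchor(d=2199-01-08)
<== 2199-01-08
==> dial.anchor(d=@prev)
<== 2199-01-08
==> dial.drift(n=18)
<== 2199-01-26
==> sums.show()
<== 0
==> dial.yhop(n=1)
<== 2200-01-26


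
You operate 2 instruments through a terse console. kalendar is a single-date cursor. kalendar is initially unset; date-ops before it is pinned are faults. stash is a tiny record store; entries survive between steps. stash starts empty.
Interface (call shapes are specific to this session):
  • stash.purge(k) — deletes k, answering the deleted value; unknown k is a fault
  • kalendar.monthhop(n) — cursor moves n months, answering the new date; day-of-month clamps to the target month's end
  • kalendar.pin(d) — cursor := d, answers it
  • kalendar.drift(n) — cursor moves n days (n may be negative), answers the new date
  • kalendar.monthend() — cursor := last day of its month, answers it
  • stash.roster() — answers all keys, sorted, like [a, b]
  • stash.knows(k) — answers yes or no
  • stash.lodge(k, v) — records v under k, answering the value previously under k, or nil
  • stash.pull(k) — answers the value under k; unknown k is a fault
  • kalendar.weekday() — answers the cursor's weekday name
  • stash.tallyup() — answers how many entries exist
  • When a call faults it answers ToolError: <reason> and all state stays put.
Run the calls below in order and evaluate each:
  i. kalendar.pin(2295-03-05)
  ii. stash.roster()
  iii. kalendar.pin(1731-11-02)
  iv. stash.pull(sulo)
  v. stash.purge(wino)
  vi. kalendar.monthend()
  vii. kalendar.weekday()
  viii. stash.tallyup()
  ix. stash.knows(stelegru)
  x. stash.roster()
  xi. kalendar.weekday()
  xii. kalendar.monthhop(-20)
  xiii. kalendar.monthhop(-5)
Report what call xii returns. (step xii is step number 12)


% 1. kalendar.pin(d: 2295-03-05) => 2295-03-05
% 2. stash.roster() => []
% 3. kalendar.pin(d: 1731-11-02) => 1731-11-02
% 4. stash.pull(k: sulo) => ToolError: no such key sulo
% 5. stash.purge(k: wino) => ToolError: no such key wino
% 6. kalendar.monthend() => 1731-11-30
% 7. kalendar.weekday() => Friday
% 8. stash.tallyup() => 0
% 9. stash.knows(k: stelegru) => no
% 10. stash.roster() => []
% 11. kalendar.weekday() => Friday
% 12. kalendar.monthhop(n: -20) => 1730-03-30
% 13. kalendar.monthhop(n: -5) => 1729-10-30

Answer: 1730-03-30


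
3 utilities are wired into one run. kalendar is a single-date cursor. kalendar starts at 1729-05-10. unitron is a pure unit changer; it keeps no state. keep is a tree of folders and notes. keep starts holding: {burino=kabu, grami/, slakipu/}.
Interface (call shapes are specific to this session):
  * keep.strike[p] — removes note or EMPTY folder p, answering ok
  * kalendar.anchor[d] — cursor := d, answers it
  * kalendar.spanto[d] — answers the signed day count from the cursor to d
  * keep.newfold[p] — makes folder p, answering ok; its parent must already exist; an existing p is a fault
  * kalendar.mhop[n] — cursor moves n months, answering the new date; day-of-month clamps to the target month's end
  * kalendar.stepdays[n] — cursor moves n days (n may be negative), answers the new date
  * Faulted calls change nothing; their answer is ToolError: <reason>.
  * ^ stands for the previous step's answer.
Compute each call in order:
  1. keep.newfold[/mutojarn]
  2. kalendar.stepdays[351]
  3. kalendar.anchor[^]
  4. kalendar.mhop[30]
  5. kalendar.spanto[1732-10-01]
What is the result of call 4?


Answer: 1732-10-26

Derivation:
CALL keep.newfold[p='/mutojarn']
RET  ok
CALL kalendar.stepdays[n='351']
RET  1730-04-26
CALL kalendar.anchor[d='^']
RET  1730-04-26
CALL kalendar.mhop[n='30']
RET  1732-10-26
CALL kalendar.spanto[d='1732-10-01']
RET  -25


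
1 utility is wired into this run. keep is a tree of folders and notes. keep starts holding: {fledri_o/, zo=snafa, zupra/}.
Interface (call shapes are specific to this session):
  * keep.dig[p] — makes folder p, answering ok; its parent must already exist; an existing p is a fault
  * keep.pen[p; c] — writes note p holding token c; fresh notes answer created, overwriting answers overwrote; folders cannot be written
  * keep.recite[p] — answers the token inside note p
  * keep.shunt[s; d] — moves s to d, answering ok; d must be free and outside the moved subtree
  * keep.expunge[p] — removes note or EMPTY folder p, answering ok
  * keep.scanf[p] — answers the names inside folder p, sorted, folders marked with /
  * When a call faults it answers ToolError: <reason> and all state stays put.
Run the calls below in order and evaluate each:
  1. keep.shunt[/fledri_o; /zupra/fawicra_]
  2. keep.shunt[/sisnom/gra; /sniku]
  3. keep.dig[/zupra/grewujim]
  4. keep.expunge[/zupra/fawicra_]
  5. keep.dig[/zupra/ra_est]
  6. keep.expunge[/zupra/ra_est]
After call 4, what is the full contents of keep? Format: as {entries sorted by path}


Using shunt(s: /fledri_o, d: /zupra/fawicra_), — result: ok.
I try shunt(s: /sisnom/gra, d: /sniku), giving ToolError: not found.
Now I run dig(p: /zupra/grewujim), which returns ok.
Then expunge(p: /zupra/fawicra_), yielding ok.
Calling dig(p: /zupra/ra_est), yielding ok.
Next I call expunge(p: /zupra/ra_est), yielding ok.

Answer: {zo=snafa, zupra/, zupra/grewujim/}


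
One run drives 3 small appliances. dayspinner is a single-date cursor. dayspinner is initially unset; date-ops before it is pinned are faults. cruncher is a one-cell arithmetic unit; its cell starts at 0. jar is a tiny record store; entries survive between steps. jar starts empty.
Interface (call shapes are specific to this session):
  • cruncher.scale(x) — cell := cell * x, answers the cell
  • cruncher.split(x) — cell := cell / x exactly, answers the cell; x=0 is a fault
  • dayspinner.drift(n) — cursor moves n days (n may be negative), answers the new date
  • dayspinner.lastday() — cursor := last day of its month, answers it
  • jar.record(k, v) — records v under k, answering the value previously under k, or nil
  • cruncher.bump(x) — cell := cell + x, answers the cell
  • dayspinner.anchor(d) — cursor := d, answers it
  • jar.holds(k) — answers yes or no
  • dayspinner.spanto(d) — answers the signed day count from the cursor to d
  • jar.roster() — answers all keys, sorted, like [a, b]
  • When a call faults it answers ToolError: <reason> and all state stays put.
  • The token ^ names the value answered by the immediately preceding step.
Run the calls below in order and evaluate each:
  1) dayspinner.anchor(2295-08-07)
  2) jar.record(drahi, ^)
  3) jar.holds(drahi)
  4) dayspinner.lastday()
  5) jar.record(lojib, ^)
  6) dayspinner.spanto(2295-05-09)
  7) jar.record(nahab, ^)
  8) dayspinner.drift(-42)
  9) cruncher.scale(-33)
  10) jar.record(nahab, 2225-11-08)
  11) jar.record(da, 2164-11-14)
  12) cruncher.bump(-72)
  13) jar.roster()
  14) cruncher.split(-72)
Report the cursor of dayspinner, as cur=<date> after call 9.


-> dayspinner.anchor(d='2295-08-07')
<- 2295-08-07
-> jar.record(k='drahi', v='^')
<- nil
-> jar.holds(k='drahi')
<- yes
-> dayspinner.lastday()
<- 2295-08-31
-> jar.record(k='lojib', v='^')
<- nil
-> dayspinner.spanto(d='2295-05-09')
<- -114
-> jar.record(k='nahab', v='^')
<- nil
-> dayspinner.drift(n='-42')
<- 2295-07-20
-> cruncher.scale(x='-33')
<- 0
-> jar.record(k='nahab', v='2225-11-08')
<- -114
-> jar.record(k='da', v='2164-11-14')
<- nil
-> cruncher.bump(x='-72')
<- -72
-> jar.roster()
<- [da, drahi, lojib, nahab]
-> cruncher.split(x='-72')
<- 1

Answer: cur=2295-07-20


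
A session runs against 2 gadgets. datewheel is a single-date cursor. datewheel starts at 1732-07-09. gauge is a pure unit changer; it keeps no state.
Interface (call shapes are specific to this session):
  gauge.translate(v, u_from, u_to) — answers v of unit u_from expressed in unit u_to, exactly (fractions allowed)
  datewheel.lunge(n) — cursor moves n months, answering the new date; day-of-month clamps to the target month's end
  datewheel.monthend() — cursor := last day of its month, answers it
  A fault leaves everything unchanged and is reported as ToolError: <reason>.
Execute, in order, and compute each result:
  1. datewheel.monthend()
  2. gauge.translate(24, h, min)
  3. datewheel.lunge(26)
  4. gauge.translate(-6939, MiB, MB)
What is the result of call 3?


Answer: 1734-09-30

Derivation:
·→ monthend()
·← 1732-07-31
·→ translate(v='24', u_from='h', u_to='min')
·← 1440
·→ lunge(n='26')
·← 1734-09-30
·→ translate(v='-6939', u_from='MiB', u_to='MB')
·← -113688576/15625


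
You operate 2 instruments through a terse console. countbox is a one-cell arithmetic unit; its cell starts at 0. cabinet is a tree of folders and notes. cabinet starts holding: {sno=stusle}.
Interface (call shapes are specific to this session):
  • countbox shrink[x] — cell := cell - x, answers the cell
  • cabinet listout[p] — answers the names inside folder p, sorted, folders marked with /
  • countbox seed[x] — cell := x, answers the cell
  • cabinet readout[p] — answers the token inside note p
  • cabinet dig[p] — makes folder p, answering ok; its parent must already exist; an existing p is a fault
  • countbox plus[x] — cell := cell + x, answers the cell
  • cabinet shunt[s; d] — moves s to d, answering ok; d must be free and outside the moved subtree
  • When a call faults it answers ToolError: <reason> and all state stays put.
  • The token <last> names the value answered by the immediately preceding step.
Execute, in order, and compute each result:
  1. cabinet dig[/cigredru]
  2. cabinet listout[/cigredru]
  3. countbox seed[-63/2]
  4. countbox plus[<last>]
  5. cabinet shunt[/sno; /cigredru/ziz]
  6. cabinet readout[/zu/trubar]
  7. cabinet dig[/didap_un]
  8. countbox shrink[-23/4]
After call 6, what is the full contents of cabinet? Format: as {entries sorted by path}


;; 1. cabinet dig(p='/cigredru') -> ok
;; 2. cabinet listout(p='/cigredru') -> []
;; 3. countbox seed(x='-63/2') -> -63/2
;; 4. countbox plus(x='<last>') -> -63
;; 5. cabinet shunt(s='/sno', d='/cigredru/ziz') -> ok
;; 6. cabinet readout(p='/zu/trubar') -> ToolError: not found
;; 7. cabinet dig(p='/didap_un') -> ok
;; 8. countbox shrink(x='-23/4') -> -229/4

Answer: {cigredru/, cigredru/ziz=stusle}


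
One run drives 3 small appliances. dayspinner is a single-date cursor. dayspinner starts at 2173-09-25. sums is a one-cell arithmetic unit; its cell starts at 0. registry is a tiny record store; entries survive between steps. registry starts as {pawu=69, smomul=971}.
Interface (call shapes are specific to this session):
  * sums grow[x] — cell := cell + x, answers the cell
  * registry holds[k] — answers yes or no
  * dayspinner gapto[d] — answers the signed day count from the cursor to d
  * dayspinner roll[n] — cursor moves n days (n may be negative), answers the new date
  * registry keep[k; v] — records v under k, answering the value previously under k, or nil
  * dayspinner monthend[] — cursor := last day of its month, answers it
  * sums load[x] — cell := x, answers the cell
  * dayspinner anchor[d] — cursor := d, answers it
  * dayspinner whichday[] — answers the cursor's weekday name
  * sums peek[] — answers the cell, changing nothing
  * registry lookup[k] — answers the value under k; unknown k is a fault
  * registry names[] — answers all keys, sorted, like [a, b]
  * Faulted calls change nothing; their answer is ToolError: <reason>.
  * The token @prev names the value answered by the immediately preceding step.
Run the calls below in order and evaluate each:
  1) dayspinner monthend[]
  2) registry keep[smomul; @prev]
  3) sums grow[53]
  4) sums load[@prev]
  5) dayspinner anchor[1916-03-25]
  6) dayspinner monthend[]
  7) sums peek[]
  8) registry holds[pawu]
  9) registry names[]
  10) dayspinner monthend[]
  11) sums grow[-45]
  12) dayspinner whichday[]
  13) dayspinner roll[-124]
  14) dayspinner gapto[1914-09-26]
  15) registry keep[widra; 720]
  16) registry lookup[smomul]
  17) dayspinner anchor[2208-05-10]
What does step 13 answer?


Answer: 1915-11-28

Derivation:
Step: dayspinner monthend[]
Result: 2173-09-30
Step: registry keep[k: smomul; v: @prev]
Result: 971
Step: sums grow[x: 53]
Result: 53
Step: sums load[x: @prev]
Result: 53
Step: dayspinner anchor[d: 1916-03-25]
Result: 1916-03-25
Step: dayspinner monthend[]
Result: 1916-03-31
Step: sums peek[]
Result: 53
Step: registry holds[k: pawu]
Result: yes
Step: registry names[]
Result: [pawu, smomul]
Step: dayspinner monthend[]
Result: 1916-03-31
Step: sums grow[x: -45]
Result: 8
Step: dayspinner whichday[]
Result: Friday
Step: dayspinner roll[n: -124]
Result: 1915-11-28
Step: dayspinner gapto[d: 1914-09-26]
Result: -428
Step: registry keep[k: widra; v: 720]
Result: nil
Step: registry lookup[k: smomul]
Result: 2173-09-30
Step: dayspinner anchor[d: 2208-05-10]
Result: 2208-05-10


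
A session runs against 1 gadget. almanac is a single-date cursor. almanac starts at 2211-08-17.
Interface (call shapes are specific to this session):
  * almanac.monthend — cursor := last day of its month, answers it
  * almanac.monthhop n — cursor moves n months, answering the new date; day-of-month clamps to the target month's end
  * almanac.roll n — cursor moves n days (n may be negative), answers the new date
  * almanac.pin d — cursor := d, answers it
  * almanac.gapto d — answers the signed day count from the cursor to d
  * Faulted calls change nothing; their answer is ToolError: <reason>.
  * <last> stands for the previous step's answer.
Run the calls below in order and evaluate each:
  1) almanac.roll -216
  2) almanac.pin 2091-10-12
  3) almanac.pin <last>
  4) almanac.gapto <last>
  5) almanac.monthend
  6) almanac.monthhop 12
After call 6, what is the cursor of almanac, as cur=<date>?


>> almanac.roll(n='-216')
<< 2211-01-13
>> almanac.pin(d='2091-10-12')
<< 2091-10-12
>> almanac.pin(d='<last>')
<< 2091-10-12
>> almanac.gapto(d='<last>')
<< 0
>> almanac.monthend()
<< 2091-10-31
>> almanac.monthhop(n='12')
<< 2092-10-31

Answer: cur=2092-10-31


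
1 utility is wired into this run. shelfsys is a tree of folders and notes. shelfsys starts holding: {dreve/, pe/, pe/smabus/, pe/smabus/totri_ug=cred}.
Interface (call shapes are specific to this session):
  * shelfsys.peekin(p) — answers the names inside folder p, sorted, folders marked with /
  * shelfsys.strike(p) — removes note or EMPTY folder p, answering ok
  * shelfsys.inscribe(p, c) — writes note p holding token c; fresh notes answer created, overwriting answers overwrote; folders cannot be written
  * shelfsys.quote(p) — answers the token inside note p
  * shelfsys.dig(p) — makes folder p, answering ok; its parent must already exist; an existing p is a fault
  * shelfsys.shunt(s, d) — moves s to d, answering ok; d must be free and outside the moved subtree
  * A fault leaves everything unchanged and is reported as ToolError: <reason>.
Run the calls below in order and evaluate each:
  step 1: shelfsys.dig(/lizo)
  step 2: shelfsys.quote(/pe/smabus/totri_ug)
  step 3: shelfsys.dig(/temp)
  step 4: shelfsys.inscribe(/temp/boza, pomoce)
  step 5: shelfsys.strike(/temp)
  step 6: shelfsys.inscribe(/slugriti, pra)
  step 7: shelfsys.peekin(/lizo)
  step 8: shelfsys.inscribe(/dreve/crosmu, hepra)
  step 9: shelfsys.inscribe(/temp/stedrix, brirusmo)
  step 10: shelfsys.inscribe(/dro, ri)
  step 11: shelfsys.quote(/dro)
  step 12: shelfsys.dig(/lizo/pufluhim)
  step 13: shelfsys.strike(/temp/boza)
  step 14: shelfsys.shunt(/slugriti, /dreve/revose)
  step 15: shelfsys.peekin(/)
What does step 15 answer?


I run dig with p→/lizo: ok.
Then quote with p→/pe/smabus/totri_ug, which returns cred.
Calling dig with p→/temp: ok.
I call inscribe with p→/temp/boza, c→pomoce, → created.
Now I run strike with p→/temp: ToolError: not empty.
I call inscribe with p→/slugriti, c→pra, and get created.
Then peekin with p→/lizo, which returns [].
Now I run inscribe with p→/dreve/crosmu, c→hepra: created.
Next I call inscribe with p→/temp/stedrix, c→brirusmo, yielding created.
Using inscribe with p→/dro, c→ri, and get created.
Invoking quote with p→/dro, → ri.
I invoke dig with p→/lizo/pufluhim: ok.
I use strike with p→/temp/boza, — result: ok.
Now I run shunt with s→/slugriti, d→/dreve/revose, and see ok.
Using peekin with p→/, and observe [dreve/, dro, lizo/, pe/, temp/].

Answer: [dreve/, dro, lizo/, pe/, temp/]


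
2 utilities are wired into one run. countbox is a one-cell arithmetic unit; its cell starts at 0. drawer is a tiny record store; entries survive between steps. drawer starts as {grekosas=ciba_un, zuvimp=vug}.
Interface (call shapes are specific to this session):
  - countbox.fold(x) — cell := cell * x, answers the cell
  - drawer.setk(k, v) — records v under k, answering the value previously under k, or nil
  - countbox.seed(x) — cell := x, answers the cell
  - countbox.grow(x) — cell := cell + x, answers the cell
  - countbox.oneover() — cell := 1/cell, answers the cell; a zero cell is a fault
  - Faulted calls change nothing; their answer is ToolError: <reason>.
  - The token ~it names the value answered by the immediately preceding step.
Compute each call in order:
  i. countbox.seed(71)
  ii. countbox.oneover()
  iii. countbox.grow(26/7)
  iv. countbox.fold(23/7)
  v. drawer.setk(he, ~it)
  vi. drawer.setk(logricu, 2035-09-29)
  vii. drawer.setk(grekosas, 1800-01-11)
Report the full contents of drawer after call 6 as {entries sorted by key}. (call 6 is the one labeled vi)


Answer: {grekosas=ciba_un, he=42619/3479, logricu=2035-09-29, zuvimp=vug}

Derivation:
-> countbox.seed(x=71)
<- 71
-> countbox.oneover()
<- 1/71
-> countbox.grow(x=26/7)
<- 1853/497
-> countbox.fold(x=23/7)
<- 42619/3479
-> drawer.setk(k=he, v=~it)
<- nil
-> drawer.setk(k=logricu, v=2035-09-29)
<- nil
-> drawer.setk(k=grekosas, v=1800-01-11)
<- ciba_un
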